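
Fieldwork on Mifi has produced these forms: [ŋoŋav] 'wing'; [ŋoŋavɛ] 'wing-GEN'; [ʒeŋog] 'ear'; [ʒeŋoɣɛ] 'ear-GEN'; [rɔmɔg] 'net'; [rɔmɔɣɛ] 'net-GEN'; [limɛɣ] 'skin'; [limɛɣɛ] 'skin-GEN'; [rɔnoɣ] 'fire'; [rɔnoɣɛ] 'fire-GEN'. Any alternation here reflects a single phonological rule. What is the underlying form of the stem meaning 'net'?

The stem for 'net' ends in [g] in [rɔmɔg] but [ɣ] in [rɔmɔɣɛ].
The stem 'skin' ([limɛɣ], [limɛɣɛ]) shows [ɣ] unchanged in both environments, so [ɣ] cannot be basic with [g] derived in isolation.
Therefore /g/ is basic and [ɣ] is derived by intervocalic spirantization (voiced stops become fricatives between vowels).

/rɔmɔg/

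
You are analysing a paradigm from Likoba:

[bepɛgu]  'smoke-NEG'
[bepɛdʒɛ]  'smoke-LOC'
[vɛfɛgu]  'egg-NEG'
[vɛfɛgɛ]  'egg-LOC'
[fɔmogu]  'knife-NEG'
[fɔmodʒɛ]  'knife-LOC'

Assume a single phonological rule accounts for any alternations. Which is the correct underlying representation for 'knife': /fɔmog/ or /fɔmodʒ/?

/fɔmodʒ/

The stem for 'knife' ends in [g] in [fɔmogu] but [dʒ] in [fɔmodʒɛ].
But 'egg' keeps [g] in both environments ([vɛfɛgu], [vɛfɛgɛ]), so there is no rule changing /g/ to [dʒ] before the LOC suffix.
The alternation reflects depalatalization: palato-alveolar /dʒ/ becomes [g] when no front vowel follows. /dʒ/ is underlying.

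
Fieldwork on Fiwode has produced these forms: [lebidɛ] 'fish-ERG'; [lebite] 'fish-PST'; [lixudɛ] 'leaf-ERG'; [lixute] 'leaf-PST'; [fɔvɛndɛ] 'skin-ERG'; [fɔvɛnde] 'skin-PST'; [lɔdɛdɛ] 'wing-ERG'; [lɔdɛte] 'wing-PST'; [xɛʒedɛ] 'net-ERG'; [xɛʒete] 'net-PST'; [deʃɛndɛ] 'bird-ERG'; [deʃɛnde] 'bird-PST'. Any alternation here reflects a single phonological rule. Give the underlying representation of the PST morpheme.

The PST morpheme has two allomorphs, [-de] and [-te].
The ERG suffix, which begins with [d], is invariant after every stem; so [d] is not altered by any rule here.
The PST suffix is therefore /-te/ underlyingly, with post-nasal voicing: voiceless stops become voiced after a nasal.

/-te/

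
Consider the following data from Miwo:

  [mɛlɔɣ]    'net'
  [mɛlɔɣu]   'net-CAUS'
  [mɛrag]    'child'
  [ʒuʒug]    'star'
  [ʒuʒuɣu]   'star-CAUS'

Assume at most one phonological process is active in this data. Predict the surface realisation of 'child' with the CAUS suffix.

The root 'star' surfaces as [ʒuʒug] and [ʒuʒuɣu], with a stem-final [g] ~ [ɣ] alternation.
If /ɣ/ were underlying and a rule turned it into [g] in isolation, 'net' would also alternate; but it has [ɣ] in both [mɛlɔɣ] and [mɛlɔɣu].
So /g/ is underlying, and a rule of intervocalic spirantization — voiced stops become fricatives between vowels — gives [ɣ].
From [mɛrag] the stem 'child' is /mɛrag/; between vowels this yields [mɛraɣu].

[mɛraɣu]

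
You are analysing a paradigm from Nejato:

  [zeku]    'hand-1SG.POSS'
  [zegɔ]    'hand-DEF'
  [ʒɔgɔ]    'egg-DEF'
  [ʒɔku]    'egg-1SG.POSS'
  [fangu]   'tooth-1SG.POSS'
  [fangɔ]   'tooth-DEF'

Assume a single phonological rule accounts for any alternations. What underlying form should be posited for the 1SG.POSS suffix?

/-ku/

The 1SG.POSS suffix surfaces as [-gu] and [-ku], depending on the final segment of the stem.
The DEF suffix, which begins with [g], is invariant after every stem; so [g] is not altered by any rule here.
So the underlying form is /-ku/, and voiceless stops become voiced after a nasal.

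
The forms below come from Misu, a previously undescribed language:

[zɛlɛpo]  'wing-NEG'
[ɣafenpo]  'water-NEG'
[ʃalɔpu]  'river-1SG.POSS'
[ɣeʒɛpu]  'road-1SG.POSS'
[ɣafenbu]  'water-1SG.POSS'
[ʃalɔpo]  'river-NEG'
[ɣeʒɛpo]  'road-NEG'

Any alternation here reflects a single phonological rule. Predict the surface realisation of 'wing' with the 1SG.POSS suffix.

The 1SG.POSS morpheme has two allomorphs, [-bu] and [-pu].
By contrast the NEG suffix keeps its initial [p] throughout — that segment must be underlying.
The 1SG.POSS suffix is therefore /-bu/ underlyingly, with post-vocalic devoicing: voiced stops become voiceless after a vowel.
After 'wing', which ends in a vowel, the suffix surfaces as [-pu], giving [zɛlɛpu].

[zɛlɛpu]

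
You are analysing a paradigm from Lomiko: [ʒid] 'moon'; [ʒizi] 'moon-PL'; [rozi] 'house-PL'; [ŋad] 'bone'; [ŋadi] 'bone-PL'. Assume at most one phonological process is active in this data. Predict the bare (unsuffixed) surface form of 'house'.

[rod]

'moon' shows [d] ~ [z] at the end of the stem ([ʒid] vs [ʒizi]).
The stem 'bone' ([ŋad], [ŋadi]) shows [d] unchanged in both environments, so [d] cannot be basic with [z] derived before the PL suffix.
The alternation reflects word-final hardening: voiced fricatives become stops word-finally. /z/ is underlying.
From [rozi] the stem 'house' is /roz/; word-finally this yields [rod].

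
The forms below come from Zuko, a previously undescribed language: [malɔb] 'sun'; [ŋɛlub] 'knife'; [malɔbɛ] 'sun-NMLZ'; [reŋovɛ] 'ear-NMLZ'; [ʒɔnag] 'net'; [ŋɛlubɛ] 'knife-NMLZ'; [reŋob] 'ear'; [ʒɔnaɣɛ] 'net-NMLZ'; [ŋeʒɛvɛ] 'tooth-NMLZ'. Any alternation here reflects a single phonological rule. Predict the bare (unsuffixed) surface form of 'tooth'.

[ŋeʒɛb]

In [reŋob] and [reŋovɛ] the final segment of 'ear' alternates: [b] ~ [v].
If /b/ were underlying and a rule turned it into [v] before the NMLZ suffix, 'sun' would also alternate; but it has [b] in both [malɔb] and [malɔbɛ].
The alternation reflects word-final hardening: voiced fricatives become stops word-finally. /v/ is underlying.
The one attested form of 'tooth', [ŋeʒɛvɛ], shows underlying /ŋeʒɛv/. Applying the same rule word-finally gives [ŋeʒɛb].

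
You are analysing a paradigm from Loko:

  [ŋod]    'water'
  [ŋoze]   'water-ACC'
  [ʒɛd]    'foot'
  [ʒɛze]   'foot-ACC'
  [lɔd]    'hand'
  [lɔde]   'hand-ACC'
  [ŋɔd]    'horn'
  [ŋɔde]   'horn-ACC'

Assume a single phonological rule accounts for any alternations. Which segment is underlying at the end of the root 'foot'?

/z/

The stem for 'foot' ends in [d] in [ʒɛd] but [z] in [ʒɛze].
Compare 'hand', with invariant [d] in [lɔd] and [lɔde]: an analysis with underlying /d/ and a rule producing [z] before the ACC suffix would wrongly predict alternation here too.
The underlying segment must be /z/; voiced fricatives become stops word-finally, yielding [d] there.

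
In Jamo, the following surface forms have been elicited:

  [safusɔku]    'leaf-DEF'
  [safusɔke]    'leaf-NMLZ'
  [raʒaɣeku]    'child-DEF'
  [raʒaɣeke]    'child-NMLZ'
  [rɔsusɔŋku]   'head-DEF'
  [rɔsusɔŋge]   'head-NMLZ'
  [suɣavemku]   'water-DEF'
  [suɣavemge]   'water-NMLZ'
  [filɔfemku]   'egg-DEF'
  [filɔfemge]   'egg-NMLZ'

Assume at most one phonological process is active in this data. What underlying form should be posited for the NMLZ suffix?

The NMLZ morpheme has two allomorphs, [-ge] and [-ke].
The DEF suffix, which begins with [k], is invariant after every stem; so [k] is not altered by any rule here.
The NMLZ suffix is therefore /-ge/ underlyingly, with post-vocalic devoicing: voiced stops become voiceless after a vowel.

/-ge/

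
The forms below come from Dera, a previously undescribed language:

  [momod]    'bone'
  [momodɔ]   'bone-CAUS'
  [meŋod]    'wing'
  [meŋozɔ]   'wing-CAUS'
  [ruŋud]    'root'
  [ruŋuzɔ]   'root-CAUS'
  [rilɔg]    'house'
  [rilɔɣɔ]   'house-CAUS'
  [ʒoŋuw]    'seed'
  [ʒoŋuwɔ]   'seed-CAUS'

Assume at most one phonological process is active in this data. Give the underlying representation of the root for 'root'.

/ruŋuz/

In [ruŋud] and [ruŋuzɔ] the final segment of 'root' alternates: [d] ~ [z].
But 'bone' keeps [d] in both environments ([momod], [momodɔ]), so there is no rule changing /d/ to [z] before the CAUS suffix.
The alternation reflects word-final hardening: voiced fricatives become stops word-finally. /z/ is underlying.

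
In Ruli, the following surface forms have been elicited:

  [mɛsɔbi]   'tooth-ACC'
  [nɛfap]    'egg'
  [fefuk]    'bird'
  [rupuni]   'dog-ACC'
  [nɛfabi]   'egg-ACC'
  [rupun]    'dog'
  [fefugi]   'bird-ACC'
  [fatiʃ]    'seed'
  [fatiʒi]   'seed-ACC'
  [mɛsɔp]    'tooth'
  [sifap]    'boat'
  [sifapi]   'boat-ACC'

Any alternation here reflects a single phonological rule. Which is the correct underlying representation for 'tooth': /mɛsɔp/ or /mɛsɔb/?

/mɛsɔb/

The stem for 'tooth' ends in [p] in [mɛsɔp] but [b] in [mɛsɔbi].
The stem 'boat' ([sifap], [sifapi]) shows [p] unchanged in both environments, so [p] cannot be basic with [b] derived before the ACC suffix.
Therefore /b/ is basic and [p] is derived by word-final obstruent devoicing (voiced obstruents become voiceless word-finally).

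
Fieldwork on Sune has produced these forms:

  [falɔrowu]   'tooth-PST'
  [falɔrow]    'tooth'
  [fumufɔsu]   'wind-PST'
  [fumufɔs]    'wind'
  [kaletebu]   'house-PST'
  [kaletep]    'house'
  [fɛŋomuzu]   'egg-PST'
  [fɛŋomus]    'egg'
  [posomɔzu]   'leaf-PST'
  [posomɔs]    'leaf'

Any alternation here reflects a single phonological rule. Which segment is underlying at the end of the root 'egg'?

'egg' shows [z] ~ [s] at the end of the stem ([fɛŋomuzu] vs [fɛŋomus]).
Compare 'wind', with invariant [s] in [fumufɔsu] and [fumufɔs]: an analysis with underlying /s/ and a rule producing [z] before the PST suffix would wrongly predict alternation here too.
So /z/ is underlying, and a rule of word-final obstruent devoicing — voiced obstruents become voiceless word-finally — gives [s].

/z/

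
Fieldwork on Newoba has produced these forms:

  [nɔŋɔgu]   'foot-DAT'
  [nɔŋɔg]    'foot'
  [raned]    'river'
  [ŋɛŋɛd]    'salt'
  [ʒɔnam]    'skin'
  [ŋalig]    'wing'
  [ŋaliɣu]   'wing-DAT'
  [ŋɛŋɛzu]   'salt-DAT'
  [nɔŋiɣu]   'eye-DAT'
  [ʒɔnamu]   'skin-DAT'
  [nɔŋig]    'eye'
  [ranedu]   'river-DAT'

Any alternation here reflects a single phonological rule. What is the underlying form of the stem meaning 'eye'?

In [nɔŋiɣu] and [nɔŋig] the final segment of 'eye' alternates: [ɣ] ~ [g].
But 'foot' keeps [g] in both environments ([nɔŋɔgu], [nɔŋɔg]), so there is no rule changing /g/ to [ɣ] before the DAT suffix.
The alternation reflects word-final hardening: voiced fricatives become stops word-finally. /ɣ/ is underlying.
So 'eye' = /nɔŋiɣ/.

/nɔŋiɣ/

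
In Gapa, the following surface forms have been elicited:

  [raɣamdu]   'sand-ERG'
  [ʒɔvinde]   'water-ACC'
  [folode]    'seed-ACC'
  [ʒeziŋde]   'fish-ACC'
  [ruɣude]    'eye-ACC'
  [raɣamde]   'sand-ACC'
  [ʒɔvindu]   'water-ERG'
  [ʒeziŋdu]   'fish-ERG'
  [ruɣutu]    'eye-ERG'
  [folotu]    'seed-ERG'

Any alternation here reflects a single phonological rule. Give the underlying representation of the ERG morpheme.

/-tu/

The ERG morpheme has two allomorphs, [-du] and [-tu].
The ACC suffix, which begins with [d], is invariant after every stem; so [d] is not altered by any rule here.
So the underlying form is /-tu/, and voiceless stops become voiced after a nasal.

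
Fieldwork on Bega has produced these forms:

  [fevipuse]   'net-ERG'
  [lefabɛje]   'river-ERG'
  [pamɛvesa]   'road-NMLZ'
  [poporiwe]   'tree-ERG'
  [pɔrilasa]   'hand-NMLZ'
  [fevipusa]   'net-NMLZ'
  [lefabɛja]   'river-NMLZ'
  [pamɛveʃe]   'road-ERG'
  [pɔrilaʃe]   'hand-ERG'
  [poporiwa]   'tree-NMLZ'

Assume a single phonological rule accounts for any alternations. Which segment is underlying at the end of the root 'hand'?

'hand' shows [ʃ] ~ [s] at the end of the stem ([pɔrilaʃe] vs [pɔrilasa]).
Compare 'net', with invariant [s] in [fevipuse] and [fevipusa]: an analysis with underlying /s/ and a rule producing [ʃ] before the ERG suffix would wrongly predict alternation here too.
Therefore /ʃ/ is basic and [s] is derived by depalatalization (palato-alveolar /ʃ/ becomes [s] when no front vowel follows).

/ʃ/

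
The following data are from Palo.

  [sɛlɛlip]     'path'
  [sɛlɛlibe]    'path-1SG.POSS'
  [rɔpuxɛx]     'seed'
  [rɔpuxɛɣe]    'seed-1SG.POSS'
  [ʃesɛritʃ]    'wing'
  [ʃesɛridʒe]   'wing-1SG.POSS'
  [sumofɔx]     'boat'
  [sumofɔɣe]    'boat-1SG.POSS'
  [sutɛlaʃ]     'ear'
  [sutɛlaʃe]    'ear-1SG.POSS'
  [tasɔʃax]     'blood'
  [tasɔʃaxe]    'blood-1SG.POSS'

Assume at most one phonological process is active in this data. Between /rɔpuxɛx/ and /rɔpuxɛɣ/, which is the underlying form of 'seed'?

/rɔpuxɛɣ/

The stem for 'seed' ends in [x] in [rɔpuxɛx] but [ɣ] in [rɔpuxɛɣe].
But 'blood' keeps [x] in both environments ([tasɔʃax], [tasɔʃaxe]), so there is no rule changing /x/ to [ɣ] before the 1SG.POSS suffix.
So /ɣ/ is underlying, and a rule of word-final obstruent devoicing — voiced obstruents become voiceless word-finally — gives [x].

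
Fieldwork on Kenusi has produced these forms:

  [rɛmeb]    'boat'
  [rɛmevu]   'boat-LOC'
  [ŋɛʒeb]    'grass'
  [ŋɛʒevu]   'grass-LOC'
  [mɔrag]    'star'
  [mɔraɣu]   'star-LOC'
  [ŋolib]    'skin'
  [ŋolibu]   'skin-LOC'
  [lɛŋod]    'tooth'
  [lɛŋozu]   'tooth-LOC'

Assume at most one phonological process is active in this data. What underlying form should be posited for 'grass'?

/ŋɛʒev/

The root 'grass' surfaces as [ŋɛʒeb] and [ŋɛʒevu], with a stem-final [b] ~ [v] alternation.
Compare 'skin', with invariant [b] in [ŋolib] and [ŋolibu]: an analysis with underlying /b/ and a rule producing [v] before the LOC suffix would wrongly predict alternation here too.
The underlying segment must be /v/; voiced fricatives become stops word-finally, yielding [b] there.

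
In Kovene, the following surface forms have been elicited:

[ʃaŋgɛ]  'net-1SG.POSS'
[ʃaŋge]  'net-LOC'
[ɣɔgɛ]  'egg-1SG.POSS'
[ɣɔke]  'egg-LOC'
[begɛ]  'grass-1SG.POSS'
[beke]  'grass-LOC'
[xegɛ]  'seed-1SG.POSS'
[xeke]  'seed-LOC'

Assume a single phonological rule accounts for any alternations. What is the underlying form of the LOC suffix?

The LOC morpheme has two allomorphs, [-ge] and [-ke].
By contrast the 1SG.POSS suffix keeps its initial [g] throughout — that segment must be underlying.
The LOC suffix is therefore /-ke/ underlyingly, with post-nasal voicing: voiceless stops become voiced after a nasal.

/-ke/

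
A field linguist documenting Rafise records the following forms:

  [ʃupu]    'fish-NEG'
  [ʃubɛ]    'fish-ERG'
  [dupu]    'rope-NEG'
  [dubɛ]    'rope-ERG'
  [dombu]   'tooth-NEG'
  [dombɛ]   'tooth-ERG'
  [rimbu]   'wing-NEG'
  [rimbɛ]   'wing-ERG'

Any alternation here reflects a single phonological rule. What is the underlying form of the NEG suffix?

The NEG morpheme has two allomorphs, [-bu] and [-pu].
The ERG suffix, which begins with [b], is invariant after every stem; so [b] is not altered by any rule here.
The NEG suffix is therefore /-pu/ underlyingly, with post-nasal voicing: voiceless stops become voiced after a nasal.

/-pu/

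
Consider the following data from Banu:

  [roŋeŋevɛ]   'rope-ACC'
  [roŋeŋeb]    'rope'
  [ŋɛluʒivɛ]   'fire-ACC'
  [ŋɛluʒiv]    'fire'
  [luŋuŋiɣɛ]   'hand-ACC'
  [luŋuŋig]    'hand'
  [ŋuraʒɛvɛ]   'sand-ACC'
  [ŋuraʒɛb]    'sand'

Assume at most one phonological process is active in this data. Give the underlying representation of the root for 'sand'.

The stem for 'sand' ends in [v] in [ŋuraʒɛvɛ] but [b] in [ŋuraʒɛb].
If /v/ were underlying and a rule turned it into [b] in isolation, 'fire' would also alternate; but it has [v] in both [ŋɛluʒivɛ] and [ŋɛluʒiv].
The alternation reflects intervocalic spirantization: voiced stops become fricatives between vowels. /b/ is underlying.

/ŋuraʒɛb/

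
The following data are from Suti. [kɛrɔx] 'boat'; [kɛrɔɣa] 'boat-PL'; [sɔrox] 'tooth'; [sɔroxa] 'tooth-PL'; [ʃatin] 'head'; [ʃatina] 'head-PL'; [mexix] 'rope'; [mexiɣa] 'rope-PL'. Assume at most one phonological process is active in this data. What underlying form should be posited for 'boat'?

The root 'boat' surfaces as [kɛrɔx] and [kɛrɔɣa], with a stem-final [x] ~ [ɣ] alternation.
If /x/ were underlying and a rule turned it into [ɣ] before the PL suffix, 'tooth' would also alternate; but it has [x] in both [sɔrox] and [sɔroxa].
So /ɣ/ is underlying, and a rule of word-final obstruent devoicing — voiced obstruents become voiceless word-finally — gives [x].

/kɛrɔɣ/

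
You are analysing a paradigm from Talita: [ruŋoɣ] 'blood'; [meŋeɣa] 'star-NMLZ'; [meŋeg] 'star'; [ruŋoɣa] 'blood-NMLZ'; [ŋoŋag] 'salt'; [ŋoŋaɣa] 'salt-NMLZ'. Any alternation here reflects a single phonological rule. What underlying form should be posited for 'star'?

In [meŋeg] and [meŋeɣa] the final segment of 'star' alternates: [g] ~ [ɣ].
Compare 'blood', with invariant [ɣ] in [ruŋoɣ] and [ruŋoɣa]: an analysis with underlying /ɣ/ and a rule producing [g] in isolation would wrongly predict alternation here too.
So /g/ is underlying, and a rule of intervocalic spirantization — voiced stops become fricatives between vowels — gives [ɣ].

/meŋeg/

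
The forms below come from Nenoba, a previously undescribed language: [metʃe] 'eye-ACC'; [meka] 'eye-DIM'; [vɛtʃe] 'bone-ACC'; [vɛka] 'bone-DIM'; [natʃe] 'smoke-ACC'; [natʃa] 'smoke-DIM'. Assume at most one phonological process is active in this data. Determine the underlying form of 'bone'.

The stem for 'bone' ends in [tʃ] in [vɛtʃe] but [k] in [vɛka].
But 'smoke' keeps [tʃ] in both environments ([natʃe], [natʃa]), so there is no rule changing /tʃ/ to [k] before the DIM suffix.
The alternation reflects palatalization before a front vowel: /k/ becomes palato-alveolar [tʃ] before a front vowel. /k/ is underlying.

/vɛk/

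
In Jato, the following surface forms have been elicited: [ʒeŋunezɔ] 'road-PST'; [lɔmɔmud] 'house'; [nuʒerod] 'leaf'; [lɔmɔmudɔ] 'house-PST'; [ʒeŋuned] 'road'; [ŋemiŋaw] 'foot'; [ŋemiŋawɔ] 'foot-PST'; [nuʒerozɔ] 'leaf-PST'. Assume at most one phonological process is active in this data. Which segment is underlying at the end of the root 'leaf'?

/z/

'leaf' shows [z] ~ [d] at the end of the stem ([nuʒerozɔ] vs [nuʒerod]).
Compare 'house', with invariant [d] in [lɔmɔmudɔ] and [lɔmɔmud]: an analysis with underlying /d/ and a rule producing [z] before the PST suffix would wrongly predict alternation here too.
Therefore /z/ is basic and [d] is derived by word-final hardening (voiced fricatives become stops word-finally).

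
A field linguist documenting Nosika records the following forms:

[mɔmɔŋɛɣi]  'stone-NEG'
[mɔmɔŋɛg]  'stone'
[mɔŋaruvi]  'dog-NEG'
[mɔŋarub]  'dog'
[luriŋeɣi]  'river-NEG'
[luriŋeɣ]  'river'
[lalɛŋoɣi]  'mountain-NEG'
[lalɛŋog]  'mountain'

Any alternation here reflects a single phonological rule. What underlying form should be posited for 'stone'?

/mɔmɔŋɛg/

The stem for 'stone' ends in [ɣ] in [mɔmɔŋɛɣi] but [g] in [mɔmɔŋɛg].
The stem 'river' ([luriŋeɣi], [luriŋeɣ]) shows [ɣ] unchanged in both environments, so [ɣ] cannot be basic with [g] derived in isolation.
Therefore /g/ is basic and [ɣ] is derived by intervocalic spirantization (voiced stops become fricatives between vowels).
So 'stone' = /mɔmɔŋɛg/.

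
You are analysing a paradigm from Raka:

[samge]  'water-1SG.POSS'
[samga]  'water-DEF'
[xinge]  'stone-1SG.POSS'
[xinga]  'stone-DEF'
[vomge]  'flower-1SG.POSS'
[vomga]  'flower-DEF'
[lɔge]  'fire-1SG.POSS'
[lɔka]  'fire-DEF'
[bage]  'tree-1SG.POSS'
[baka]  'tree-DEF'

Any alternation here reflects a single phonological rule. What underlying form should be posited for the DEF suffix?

The DEF morpheme has two allomorphs, [-ga] and [-ka].
By contrast the 1SG.POSS suffix keeps its initial [g] throughout — that segment must be underlying.
The DEF suffix is therefore /-ka/ underlyingly, with post-nasal voicing: voiceless stops become voiced after a nasal.

/-ka/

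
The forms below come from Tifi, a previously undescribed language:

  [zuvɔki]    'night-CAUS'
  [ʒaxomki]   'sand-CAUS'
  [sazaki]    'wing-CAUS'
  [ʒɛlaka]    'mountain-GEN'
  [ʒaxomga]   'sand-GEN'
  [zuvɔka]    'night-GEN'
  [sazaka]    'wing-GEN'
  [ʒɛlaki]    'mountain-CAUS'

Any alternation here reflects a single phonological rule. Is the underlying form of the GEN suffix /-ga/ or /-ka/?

The GEN suffix surfaces as [-ga] and [-ka], depending on the final segment of the stem.
The CAUS suffix, which begins with [k], is invariant after every stem; so [k] is not altered by any rule here.
The GEN suffix is therefore /-ga/ underlyingly, with post-vocalic devoicing: voiced stops become voiceless after a vowel.

/-ga/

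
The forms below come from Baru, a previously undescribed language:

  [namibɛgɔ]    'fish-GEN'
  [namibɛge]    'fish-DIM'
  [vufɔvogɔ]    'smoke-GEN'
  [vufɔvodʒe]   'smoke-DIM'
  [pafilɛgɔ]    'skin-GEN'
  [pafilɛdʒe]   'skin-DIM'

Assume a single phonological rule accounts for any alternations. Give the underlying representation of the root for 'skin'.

In [pafilɛgɔ] and [pafilɛdʒe] the final segment of 'skin' alternates: [g] ~ [dʒ].
The stem 'fish' ([namibɛgɔ], [namibɛge]) shows [g] unchanged in both environments, so [g] cannot be basic with [dʒ] derived before the DIM suffix.
Therefore /dʒ/ is basic and [g] is derived by depalatalization (palato-alveolar /dʒ/ becomes [g] when no front vowel follows).
Hence 'skin' is /pafilɛdʒ/ underlyingly.

/pafilɛdʒ/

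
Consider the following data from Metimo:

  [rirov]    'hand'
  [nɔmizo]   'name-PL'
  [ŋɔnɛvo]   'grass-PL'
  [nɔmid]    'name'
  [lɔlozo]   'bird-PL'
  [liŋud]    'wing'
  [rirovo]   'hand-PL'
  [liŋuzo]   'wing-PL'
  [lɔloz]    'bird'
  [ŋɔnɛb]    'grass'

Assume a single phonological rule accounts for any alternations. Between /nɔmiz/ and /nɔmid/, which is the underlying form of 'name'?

/nɔmid/

In [nɔmid] and [nɔmizo] the final segment of 'name' alternates: [d] ~ [z].
If /z/ were underlying and a rule turned it into [d] in isolation, 'bird' would also alternate; but it has [z] in both [lɔloz] and [lɔlozo].
The underlying segment must be /d/; voiced stops become fricatives between vowels, yielding [z] there.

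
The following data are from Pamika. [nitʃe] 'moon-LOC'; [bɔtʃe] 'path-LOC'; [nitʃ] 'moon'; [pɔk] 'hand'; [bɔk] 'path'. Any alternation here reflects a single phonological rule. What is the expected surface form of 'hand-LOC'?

The stem for 'path' ends in [tʃ] in [bɔtʃe] but [k] in [bɔk].
The stem 'moon' ([nitʃe], [nitʃ]) shows [tʃ] unchanged in both environments, so [tʃ] cannot be basic with [k] derived in isolation.
The alternation reflects palatalization before a front vowel: /k/ becomes palato-alveolar [tʃ] before a front vowel. /k/ is underlying.
From [pɔk] the stem 'hand' is /pɔk/; before a front vowel this yields [pɔtʃe].

[pɔtʃe]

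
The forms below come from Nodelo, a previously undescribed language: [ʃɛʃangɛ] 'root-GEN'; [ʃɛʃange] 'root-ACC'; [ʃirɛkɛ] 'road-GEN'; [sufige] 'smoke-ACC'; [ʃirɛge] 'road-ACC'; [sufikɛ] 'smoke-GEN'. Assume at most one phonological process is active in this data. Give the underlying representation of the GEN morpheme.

/-kɛ/

The GEN suffix surfaces as [-gɛ] and [-kɛ], depending on the final segment of the stem.
By contrast the ACC suffix keeps its initial [g] throughout — that segment must be underlying.
So the underlying form is /-kɛ/, and voiceless stops become voiced after a nasal.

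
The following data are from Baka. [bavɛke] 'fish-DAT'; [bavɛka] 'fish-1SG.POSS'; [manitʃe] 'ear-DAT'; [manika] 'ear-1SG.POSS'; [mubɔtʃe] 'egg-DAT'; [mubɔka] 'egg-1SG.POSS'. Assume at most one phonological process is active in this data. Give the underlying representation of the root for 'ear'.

/manitʃ/

The stem for 'ear' ends in [tʃ] in [manitʃe] but [k] in [manika].
If /k/ were underlying and a rule turned it into [tʃ] before the DAT suffix, 'fish' would also alternate; but it has [k] in both [bavɛke] and [bavɛka].
So /tʃ/ is underlying, and a rule of depalatalization — palato-alveolar /tʃ/ becomes [k] when no front vowel follows — gives [k].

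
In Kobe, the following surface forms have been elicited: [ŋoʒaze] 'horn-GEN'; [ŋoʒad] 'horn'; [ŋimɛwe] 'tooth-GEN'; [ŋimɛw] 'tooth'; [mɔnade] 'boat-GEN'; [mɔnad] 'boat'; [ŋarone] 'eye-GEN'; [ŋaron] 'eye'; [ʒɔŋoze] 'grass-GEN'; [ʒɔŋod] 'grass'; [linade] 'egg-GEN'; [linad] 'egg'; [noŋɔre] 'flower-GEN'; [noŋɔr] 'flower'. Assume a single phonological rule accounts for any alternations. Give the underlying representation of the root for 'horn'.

In [ŋoʒaze] and [ŋoʒad] the final segment of 'horn' alternates: [z] ~ [d].
But 'boat' keeps [d] in both environments ([mɔnade], [mɔnad]), so there is no rule changing /d/ to [z] before the GEN suffix.
So /z/ is underlying, and a rule of word-final hardening — voiced fricatives become stops word-finally — gives [d].
The underlying form of 'horn' is therefore /ŋoʒaz/.

/ŋoʒaz/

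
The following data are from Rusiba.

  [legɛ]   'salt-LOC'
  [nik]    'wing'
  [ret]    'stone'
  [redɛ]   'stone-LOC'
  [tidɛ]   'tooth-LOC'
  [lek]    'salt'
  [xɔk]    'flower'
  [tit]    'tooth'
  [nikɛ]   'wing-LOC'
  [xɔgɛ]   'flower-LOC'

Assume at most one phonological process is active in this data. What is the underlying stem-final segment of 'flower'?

In [xɔk] and [xɔgɛ] the final segment of 'flower' alternates: [k] ~ [g].
The stem 'wing' ([nik], [nikɛ]) shows [k] unchanged in both environments, so [k] cannot be basic with [g] derived before the LOC suffix.
So /g/ is underlying, and a rule of word-final obstruent devoicing — voiced obstruents become voiceless word-finally — gives [k].

/g/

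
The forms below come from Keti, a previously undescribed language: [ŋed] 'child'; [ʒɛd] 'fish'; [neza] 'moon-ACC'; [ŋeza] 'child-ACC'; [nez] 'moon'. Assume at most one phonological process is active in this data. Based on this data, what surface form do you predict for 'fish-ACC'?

[ʒɛza]

In [ŋed] and [ŋeza] the final segment of 'child' alternates: [d] ~ [z].
The stem 'moon' ([nez], [neza]) shows [z] unchanged in both environments, so [z] cannot be basic with [d] derived in isolation.
The alternation reflects intervocalic spirantization: voiced stops become fricatives between vowels. /d/ is underlying.
The one attested form of 'fish', [ʒɛd], shows underlying /ʒɛd/. Applying the same rule between vowels gives [ʒɛza].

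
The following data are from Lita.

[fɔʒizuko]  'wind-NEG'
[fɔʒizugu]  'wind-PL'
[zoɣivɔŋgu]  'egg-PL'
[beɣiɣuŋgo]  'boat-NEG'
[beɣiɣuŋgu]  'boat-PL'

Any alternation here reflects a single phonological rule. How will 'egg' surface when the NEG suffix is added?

[zoɣivɔŋgo]

The NEG morpheme has two allomorphs, [-go] and [-ko].
By contrast the PL suffix keeps its initial [g] throughout — that segment must be underlying.
The NEG suffix is therefore /-ko/ underlyingly, with post-nasal voicing: voiceless stops become voiced after a nasal.
After 'egg', which ends in a nasal, the suffix surfaces as [-go], giving [zoɣivɔŋgo].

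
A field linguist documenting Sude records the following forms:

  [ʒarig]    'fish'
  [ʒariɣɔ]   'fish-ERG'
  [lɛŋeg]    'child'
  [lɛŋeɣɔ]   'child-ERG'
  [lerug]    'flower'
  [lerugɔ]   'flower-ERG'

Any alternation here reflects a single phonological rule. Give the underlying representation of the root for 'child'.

In [lɛŋeg] and [lɛŋeɣɔ] the final segment of 'child' alternates: [g] ~ [ɣ].
Compare 'flower', with invariant [g] in [lerug] and [lerugɔ]: an analysis with underlying /g/ and a rule producing [ɣ] before the ERG suffix would wrongly predict alternation here too.
The alternation reflects word-final hardening: voiced fricatives become stops word-finally. /ɣ/ is underlying.
So 'child' = /lɛŋeɣ/.

/lɛŋeɣ/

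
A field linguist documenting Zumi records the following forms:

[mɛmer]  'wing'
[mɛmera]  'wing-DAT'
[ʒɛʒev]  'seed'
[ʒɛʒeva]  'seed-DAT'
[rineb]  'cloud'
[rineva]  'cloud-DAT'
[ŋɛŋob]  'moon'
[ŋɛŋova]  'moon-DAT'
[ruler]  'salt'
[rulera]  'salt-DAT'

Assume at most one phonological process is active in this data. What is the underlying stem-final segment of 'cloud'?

'cloud' shows [b] ~ [v] at the end of the stem ([rineb] vs [rineva]).
If /v/ were underlying and a rule turned it into [b] in isolation, 'seed' would also alternate; but it has [v] in both [ʒɛʒev] and [ʒɛʒeva].
The underlying segment must be /b/; voiced stops become fricatives between vowels, yielding [v] there.

/b/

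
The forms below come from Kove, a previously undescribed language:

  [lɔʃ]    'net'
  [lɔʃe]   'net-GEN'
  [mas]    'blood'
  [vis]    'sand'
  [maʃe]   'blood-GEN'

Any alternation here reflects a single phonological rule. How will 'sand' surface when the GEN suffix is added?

[viʃe]

'blood' shows [s] ~ [ʃ] at the end of the stem ([mas] vs [maʃe]).
But 'net' keeps [ʃ] in both environments ([lɔʃ], [lɔʃe]), so there is no rule changing /ʃ/ to [s] in isolation.
The alternation reflects palatalization before a front vowel: /s/ becomes palato-alveolar [ʃ] before a front vowel. /s/ is underlying.
From [vis] the stem 'sand' is /vis/; before a front vowel this yields [viʃe].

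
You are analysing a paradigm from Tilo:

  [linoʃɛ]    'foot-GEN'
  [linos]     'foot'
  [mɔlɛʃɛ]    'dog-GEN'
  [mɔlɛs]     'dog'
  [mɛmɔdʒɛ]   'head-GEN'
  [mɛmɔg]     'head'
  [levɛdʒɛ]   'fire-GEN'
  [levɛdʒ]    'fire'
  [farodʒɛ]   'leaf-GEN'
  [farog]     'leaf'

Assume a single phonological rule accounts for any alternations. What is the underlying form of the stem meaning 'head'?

The stem for 'head' ends in [dʒ] in [mɛmɔdʒɛ] but [g] in [mɛmɔg].
If /dʒ/ were underlying and a rule turned it into [g] in isolation, 'fire' would also alternate; but it has [dʒ] in both [levɛdʒɛ] and [levɛdʒ].
The underlying segment must be /g/; /g/ and /s/ become palato-alveolar [dʒ] and [ʃ] before a front vowel, yielding [dʒ] there.
Hence 'head' is /mɛmɔg/ underlyingly.

/mɛmɔg/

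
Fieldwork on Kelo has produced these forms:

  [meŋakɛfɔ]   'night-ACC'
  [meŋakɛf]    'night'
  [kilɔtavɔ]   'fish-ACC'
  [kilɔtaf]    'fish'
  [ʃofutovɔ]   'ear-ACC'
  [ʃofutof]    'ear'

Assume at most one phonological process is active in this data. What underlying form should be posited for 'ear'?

The stem for 'ear' ends in [v] in [ʃofutovɔ] but [f] in [ʃofutof].
The stem 'night' ([meŋakɛfɔ], [meŋakɛf]) shows [f] unchanged in both environments, so [f] cannot be basic with [v] derived before the ACC suffix.
So /v/ is underlying, and a rule of word-final obstruent devoicing — voiced obstruents become voiceless word-finally — gives [f].
Hence 'ear' is /ʃofutov/ underlyingly.

/ʃofutov/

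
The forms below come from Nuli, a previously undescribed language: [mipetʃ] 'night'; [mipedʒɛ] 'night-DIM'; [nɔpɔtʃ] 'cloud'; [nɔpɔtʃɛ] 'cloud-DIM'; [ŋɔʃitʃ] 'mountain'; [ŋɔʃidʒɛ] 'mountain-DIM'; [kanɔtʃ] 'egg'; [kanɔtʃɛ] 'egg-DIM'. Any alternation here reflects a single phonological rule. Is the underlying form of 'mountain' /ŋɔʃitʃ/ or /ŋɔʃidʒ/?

The stem for 'mountain' ends in [tʃ] in [ŋɔʃitʃ] but [dʒ] in [ŋɔʃidʒɛ].
If /tʃ/ were underlying and a rule turned it into [dʒ] before the DIM suffix, 'cloud' would also alternate; but it has [tʃ] in both [nɔpɔtʃ] and [nɔpɔtʃɛ].
So /dʒ/ is underlying, and a rule of word-final obstruent devoicing — voiced obstruents become voiceless word-finally — gives [tʃ].

/ŋɔʃidʒ/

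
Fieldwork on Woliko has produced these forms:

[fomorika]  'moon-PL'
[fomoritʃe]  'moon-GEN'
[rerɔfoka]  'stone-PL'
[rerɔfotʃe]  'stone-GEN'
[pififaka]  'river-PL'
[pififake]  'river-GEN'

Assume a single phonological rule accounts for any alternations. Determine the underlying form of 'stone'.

/rerɔfotʃ/

In [rerɔfoka] and [rerɔfotʃe] the final segment of 'stone' alternates: [k] ~ [tʃ].
The stem 'river' ([pififaka], [pififake]) shows [k] unchanged in both environments, so [k] cannot be basic with [tʃ] derived before the GEN suffix.
The underlying segment must be /tʃ/; palato-alveolar /tʃ/ becomes [k] when no front vowel follows, yielding [k] there.
So 'stone' = /rerɔfotʃ/.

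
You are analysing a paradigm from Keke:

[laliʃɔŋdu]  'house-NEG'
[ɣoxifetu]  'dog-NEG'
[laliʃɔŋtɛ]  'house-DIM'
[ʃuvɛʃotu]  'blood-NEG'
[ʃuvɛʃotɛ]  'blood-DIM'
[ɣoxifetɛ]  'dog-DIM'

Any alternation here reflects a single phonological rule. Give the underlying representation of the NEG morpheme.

/-du/

The NEG morpheme has two allomorphs, [-du] and [-tu].
By contrast the DIM suffix keeps its initial [t] throughout — that segment must be underlying.
So the underlying form is /-du/, and voiced stops become voiceless after a vowel.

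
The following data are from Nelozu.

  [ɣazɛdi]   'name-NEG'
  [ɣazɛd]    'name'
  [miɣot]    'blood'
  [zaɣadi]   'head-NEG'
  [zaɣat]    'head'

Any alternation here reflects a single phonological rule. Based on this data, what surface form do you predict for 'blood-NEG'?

The stem for 'head' ends in [d] in [zaɣadi] but [t] in [zaɣat].
But 'name' keeps [d] in both environments ([ɣazɛdi], [ɣazɛd]), so there is no rule changing /d/ to [t] in isolation.
Therefore /t/ is basic and [d] is derived by intervocalic voicing (voiceless stops become voiced between vowels).
From [miɣot] the stem 'blood' is /miɣot/; between vowels this yields [miɣodi].

[miɣodi]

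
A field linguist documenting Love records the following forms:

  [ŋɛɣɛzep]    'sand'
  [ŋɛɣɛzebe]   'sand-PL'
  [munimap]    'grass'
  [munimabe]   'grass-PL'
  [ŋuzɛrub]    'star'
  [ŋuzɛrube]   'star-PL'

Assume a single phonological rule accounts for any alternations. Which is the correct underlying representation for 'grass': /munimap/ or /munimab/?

/munimap/

The root 'grass' surfaces as [munimap] and [munimabe], with a stem-final [p] ~ [b] alternation.
But 'star' keeps [b] in both environments ([ŋuzɛrub], [ŋuzɛrube]), so there is no rule changing /b/ to [p] in isolation.
The alternation reflects intervocalic voicing: voiceless stops become voiced between vowels. /p/ is underlying.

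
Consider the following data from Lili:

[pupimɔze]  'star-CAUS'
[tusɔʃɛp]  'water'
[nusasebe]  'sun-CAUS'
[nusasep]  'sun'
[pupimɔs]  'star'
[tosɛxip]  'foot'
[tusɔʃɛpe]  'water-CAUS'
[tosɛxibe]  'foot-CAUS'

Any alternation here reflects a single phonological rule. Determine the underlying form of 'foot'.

/tosɛxib/

The root 'foot' surfaces as [tosɛxip] and [tosɛxibe], with a stem-final [p] ~ [b] alternation.
Compare 'water', with invariant [p] in [tusɔʃɛp] and [tusɔʃɛpe]: an analysis with underlying /p/ and a rule producing [b] before the CAUS suffix would wrongly predict alternation here too.
The underlying segment must be /b/; voiced obstruents become voiceless word-finally, yielding [p] there.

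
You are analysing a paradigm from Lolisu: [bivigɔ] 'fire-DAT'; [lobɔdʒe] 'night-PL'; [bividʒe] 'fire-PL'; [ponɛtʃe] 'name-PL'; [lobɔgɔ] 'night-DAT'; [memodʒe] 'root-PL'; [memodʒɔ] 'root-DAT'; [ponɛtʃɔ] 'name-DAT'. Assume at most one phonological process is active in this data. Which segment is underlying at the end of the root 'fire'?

/g/

In [bividʒe] and [bivigɔ] the final segment of 'fire' alternates: [dʒ] ~ [g].
Compare 'root', with invariant [dʒ] in [memodʒe] and [memodʒɔ]: an analysis with underlying /dʒ/ and a rule producing [g] before the DAT suffix would wrongly predict alternation here too.
Therefore /g/ is basic and [dʒ] is derived by palatalization before a front vowel (/g/ becomes palato-alveolar [dʒ] before a front vowel).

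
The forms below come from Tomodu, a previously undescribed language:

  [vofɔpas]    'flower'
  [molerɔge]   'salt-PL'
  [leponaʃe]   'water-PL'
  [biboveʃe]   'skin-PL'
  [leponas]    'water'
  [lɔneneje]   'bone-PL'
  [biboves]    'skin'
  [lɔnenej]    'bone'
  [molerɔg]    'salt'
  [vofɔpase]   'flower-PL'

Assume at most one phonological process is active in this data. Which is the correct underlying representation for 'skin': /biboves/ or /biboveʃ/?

The root 'skin' surfaces as [biboves] and [biboveʃe], with a stem-final [s] ~ [ʃ] alternation.
But 'flower' keeps [s] in both environments ([vofɔpas], [vofɔpase]), so there is no rule changing /s/ to [ʃ] before the PL suffix.
The alternation reflects depalatalization: palato-alveolar /ʃ/ becomes [s] when no front vowel follows. /ʃ/ is underlying.

/biboveʃ/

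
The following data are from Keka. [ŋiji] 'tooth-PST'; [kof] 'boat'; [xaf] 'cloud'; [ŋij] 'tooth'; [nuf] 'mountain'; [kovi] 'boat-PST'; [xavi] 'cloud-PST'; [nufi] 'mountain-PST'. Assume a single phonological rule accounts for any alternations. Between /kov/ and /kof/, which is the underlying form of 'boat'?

/kov/

The root 'boat' surfaces as [kovi] and [kof], with a stem-final [v] ~ [f] alternation.
But 'mountain' keeps [f] in both environments ([nufi], [nuf]), so there is no rule changing /f/ to [v] before the PST suffix.
So /v/ is underlying, and a rule of word-final obstruent devoicing — voiced obstruents become voiceless word-finally — gives [f].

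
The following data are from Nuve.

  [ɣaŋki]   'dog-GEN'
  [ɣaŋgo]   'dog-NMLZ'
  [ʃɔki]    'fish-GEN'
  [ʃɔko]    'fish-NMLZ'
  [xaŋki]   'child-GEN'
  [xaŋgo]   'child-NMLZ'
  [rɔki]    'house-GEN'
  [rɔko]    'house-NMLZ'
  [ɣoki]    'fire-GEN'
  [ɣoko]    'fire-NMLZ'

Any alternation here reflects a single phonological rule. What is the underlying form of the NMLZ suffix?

The NMLZ morpheme has two allomorphs, [-go] and [-ko].
By contrast the GEN suffix keeps its initial [k] throughout — that segment must be underlying.
So the underlying form is /-go/, and voiced stops become voiceless after a vowel.

/-go/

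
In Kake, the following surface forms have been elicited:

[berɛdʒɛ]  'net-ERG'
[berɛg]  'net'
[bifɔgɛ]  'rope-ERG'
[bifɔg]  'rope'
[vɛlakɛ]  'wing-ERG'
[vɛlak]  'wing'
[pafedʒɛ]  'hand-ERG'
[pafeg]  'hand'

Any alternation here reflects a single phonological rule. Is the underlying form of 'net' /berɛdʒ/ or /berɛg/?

/berɛdʒ/

The stem for 'net' ends in [dʒ] in [berɛdʒɛ] but [g] in [berɛg].
But 'rope' keeps [g] in both environments ([bifɔgɛ], [bifɔg]), so there is no rule changing /g/ to [dʒ] before the ERG suffix.
Therefore /dʒ/ is basic and [g] is derived by depalatalization (palato-alveolar /dʒ/ becomes [g] when no front vowel follows).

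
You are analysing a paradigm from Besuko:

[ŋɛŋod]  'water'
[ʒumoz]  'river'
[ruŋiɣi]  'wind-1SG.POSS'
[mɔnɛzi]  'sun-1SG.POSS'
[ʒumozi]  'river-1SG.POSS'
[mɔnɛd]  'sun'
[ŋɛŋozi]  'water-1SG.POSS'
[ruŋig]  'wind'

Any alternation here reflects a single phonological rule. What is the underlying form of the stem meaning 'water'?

'water' shows [d] ~ [z] at the end of the stem ([ŋɛŋod] vs [ŋɛŋozi]).
But 'river' keeps [z] in both environments ([ʒumoz], [ʒumozi]), so there is no rule changing /z/ to [d] in isolation.
Therefore /d/ is basic and [z] is derived by intervocalic spirantization (voiced stops become fricatives between vowels).
Hence 'water' is /ŋɛŋod/ underlyingly.

/ŋɛŋod/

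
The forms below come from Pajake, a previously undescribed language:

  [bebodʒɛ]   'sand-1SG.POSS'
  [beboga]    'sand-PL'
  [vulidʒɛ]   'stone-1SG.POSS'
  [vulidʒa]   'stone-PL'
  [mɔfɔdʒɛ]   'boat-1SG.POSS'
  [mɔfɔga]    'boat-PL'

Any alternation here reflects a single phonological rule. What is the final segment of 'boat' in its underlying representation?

/g/

The stem for 'boat' ends in [dʒ] in [mɔfɔdʒɛ] but [g] in [mɔfɔga].
The stem 'stone' ([vulidʒɛ], [vulidʒa]) shows [dʒ] unchanged in both environments, so [dʒ] cannot be basic with [g] derived before the PL suffix.
So /g/ is underlying, and a rule of palatalization before a front vowel — /g/ becomes palato-alveolar [dʒ] before a front vowel — gives [dʒ].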